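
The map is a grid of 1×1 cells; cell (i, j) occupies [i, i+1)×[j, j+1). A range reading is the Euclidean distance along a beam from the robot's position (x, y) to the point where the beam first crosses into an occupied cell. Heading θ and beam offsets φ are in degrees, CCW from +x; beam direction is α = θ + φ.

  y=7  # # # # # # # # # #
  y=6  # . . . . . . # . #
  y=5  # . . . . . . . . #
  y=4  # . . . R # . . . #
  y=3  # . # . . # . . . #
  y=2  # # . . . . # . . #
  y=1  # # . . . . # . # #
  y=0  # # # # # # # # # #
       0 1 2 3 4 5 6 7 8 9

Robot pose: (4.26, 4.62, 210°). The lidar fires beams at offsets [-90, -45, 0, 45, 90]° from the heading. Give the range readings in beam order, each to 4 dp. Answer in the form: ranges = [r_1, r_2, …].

beam 1: φ=-90°, α=120°
  d=(-0.5000,0.8660)  start (4,4)  tX=0.5200 tY=0.4388  stride 1/|dx|=2.0000 1/|dy|=1.1547
    cross y-line → (4,5), t=0.4388
    cross x-line → (3,5), t=0.5200
    cross y-line → (3,6), t=1.5935
    cross x-line → (2,6), t=2.5200
    cross y-line → (2,7), t=2.7482 (wall)
  → r_1 = 2.7482
beam 2: φ=-45°, α=165°
  d=(-0.9659,0.2588)  start (4,4)  tX=0.2692 tY=1.4682  stride 1/|dx|=1.0353 1/|dy|=3.8637
    cross x-line → (3,4), t=0.2692
    cross x-line → (2,4), t=1.3044
    cross y-line → (2,5), t=1.4682
    cross x-line → (1,5), t=2.3397
    cross x-line → (0,5), t=3.3750 (wall)
  → r_2 = 3.3750
beam 3: φ=0°, α=210°
  d=(-0.8660,-0.5000)  start (4,4)  tX=0.3002 tY=1.2400  stride 1/|dx|=1.1547 1/|dy|=2.0000
    cross x-line → (3,4), t=0.3002
    cross y-line → (3,3), t=1.2400
    cross x-line → (2,3), t=1.4549 (wall)
  → r_3 = 1.4549
beam 4: φ=45°, α=255°
  d=(-0.2588,-0.9659)  start (4,4)  tX=1.0046 tY=0.6419  stride 1/|dx|=3.8637 1/|dy|=1.0353
    cross y-line → (4,3), t=0.6419
    cross x-line → (3,3), t=1.0046
    cross y-line → (3,2), t=1.6771
    cross y-line → (3,1), t=2.7124
    cross y-line → (3,0), t=3.7477 (wall)
  → r_4 = 3.7477
beam 5: φ=90°, α=300°
  d=(0.5000,-0.8660)  start (4,4)  tX=1.4800 tY=0.7159  stride 1/|dx|=2.0000 1/|dy|=1.1547
    cross y-line → (4,3), t=0.7159
    cross x-line → (5,3), t=1.4800 (wall)
  → r_5 = 1.4800

ranges = [2.7482, 3.3750, 1.4549, 3.7477, 1.4800]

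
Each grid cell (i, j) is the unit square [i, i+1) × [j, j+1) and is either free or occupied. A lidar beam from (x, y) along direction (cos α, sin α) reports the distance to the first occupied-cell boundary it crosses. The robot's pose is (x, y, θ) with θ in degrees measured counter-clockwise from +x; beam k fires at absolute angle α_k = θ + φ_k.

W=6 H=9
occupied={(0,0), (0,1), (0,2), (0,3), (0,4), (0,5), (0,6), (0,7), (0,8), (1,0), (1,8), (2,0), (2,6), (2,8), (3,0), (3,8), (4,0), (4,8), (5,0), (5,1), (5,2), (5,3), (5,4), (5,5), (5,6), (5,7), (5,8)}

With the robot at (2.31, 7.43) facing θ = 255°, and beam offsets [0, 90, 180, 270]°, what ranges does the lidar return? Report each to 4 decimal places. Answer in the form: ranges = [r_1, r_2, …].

beam 1: φ=0°, α=255°
  direction (-0.2588, -0.9659); cell (2,7); t to first gridline: x 1.1977, y 0.4452 (then +3.8637 / +1.0353)
    (2,6) via y @ 0.4452  # hit
  → r_1 = 0.4452
beam 2: φ=90°, α=345°
  direction (0.9659, -0.2588); cell (2,7); t to first gridline: x 0.7143, y 1.6614 (then +1.0353 / +3.8637)
    (3,7) via x @ 0.7143
    (3,6) via y @ 1.6614
    (4,6) via x @ 1.7496
    (5,6) via x @ 2.7849  # hit
  → r_2 = 2.7849
beam 3: φ=180°, α=75°
  direction (0.2588, 0.9659); cell (2,7); t to first gridline: x 2.6660, y 0.5901 (then +3.8637 / +1.0353)
    (2,8) via y @ 0.5901  # hit
  → r_3 = 0.5901
beam 4: φ=270°, α=165°
  direction (-0.9659, 0.2588); cell (2,7); t to first gridline: x 0.3209, y 2.2023 (then +1.0353 / +3.8637)
    (1,7) via x @ 0.3209
    (0,7) via x @ 1.3562  # hit
  → r_4 = 1.3562

ranges = [0.4452, 2.7849, 0.5901, 1.3562]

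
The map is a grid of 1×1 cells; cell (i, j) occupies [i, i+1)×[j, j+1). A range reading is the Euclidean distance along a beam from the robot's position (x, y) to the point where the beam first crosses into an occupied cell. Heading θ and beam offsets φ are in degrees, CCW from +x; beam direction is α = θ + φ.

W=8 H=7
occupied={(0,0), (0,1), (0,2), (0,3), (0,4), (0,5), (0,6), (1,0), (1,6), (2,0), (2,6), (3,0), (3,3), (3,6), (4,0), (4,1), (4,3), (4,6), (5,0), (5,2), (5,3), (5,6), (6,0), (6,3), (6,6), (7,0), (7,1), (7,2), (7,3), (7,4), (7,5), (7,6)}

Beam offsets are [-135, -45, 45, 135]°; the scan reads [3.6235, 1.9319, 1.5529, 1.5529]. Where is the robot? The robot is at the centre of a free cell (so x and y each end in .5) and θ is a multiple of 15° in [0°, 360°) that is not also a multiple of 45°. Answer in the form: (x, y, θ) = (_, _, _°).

Enumerate (i+0.5, j+0.5, θ) over the 24 free cells and 16 admissible headings. For each, cast all 4 beams and compare to the given ranges.
  (2.5, 5.5, 330°): beam 1 = 1.5529 ≠ 3.6235 ✗
  (1.5, 1.5, 240°): beam 1 = 1.9319 ≠ 3.6235 ✗
  (2.5, 4.5, 105°): beam 1 = 1.0000 ≠ 3.6235 ✗
  (1.5, 1.5, 255°): beam 1 = 1.0000 ≠ 3.6235 ✗
  …
  (2.5, 4.5, 30°): r_1=3.6235, r_2=1.9319, r_3=1.5529, r_4=1.5529 — all match ✓
Unique over the lattice → pose = (2.5, 4.5, 30°).

(x, y, θ) = (2.5, 4.5, 30°)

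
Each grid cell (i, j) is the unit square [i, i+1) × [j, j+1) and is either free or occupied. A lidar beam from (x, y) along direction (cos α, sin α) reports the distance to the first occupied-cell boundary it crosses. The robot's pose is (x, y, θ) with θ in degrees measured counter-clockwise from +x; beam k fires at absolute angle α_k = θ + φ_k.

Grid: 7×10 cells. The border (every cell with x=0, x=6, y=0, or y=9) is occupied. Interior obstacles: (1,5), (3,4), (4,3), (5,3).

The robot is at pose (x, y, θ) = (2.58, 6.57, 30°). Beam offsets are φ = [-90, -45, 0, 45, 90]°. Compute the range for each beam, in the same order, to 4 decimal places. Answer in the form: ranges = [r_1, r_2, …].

beam 1: φ=-90°, α=300°
  cosα=0.5000 sinα=-0.8660 | (2,6) | tMaxX 0.8400 tMaxY 0.6582 | tΔX 2.0000 tΔY 1.1547
    t=0.6582 [y] (2,5)
    t=0.8400 [x] (3,5)
    t=1.8129 [y] (3,4) — stop
  → r_1 = 1.8129
beam 2: φ=-45°, α=345°
  cosα=0.9659 sinα=-0.2588 | (2,6) | tMaxX 0.4348 tMaxY 2.2023 | tΔX 1.0353 tΔY 3.8637
    t=0.4348 [x] (3,6)
    t=1.4701 [x] (4,6)
    t=2.2023 [y] (4,5)
    t=2.5054 [x] (5,5)
    t=3.5406 [x] (6,5) — stop
  → r_2 = 3.5406
beam 3: φ=0°, α=30°
  cosα=0.8660 sinα=0.5000 | (2,6) | tMaxX 0.4850 tMaxY 0.8600 | tΔX 1.1547 tΔY 2.0000
    t=0.4850 [x] (3,6)
    t=0.8600 [y] (3,7)
    t=1.6397 [x] (4,7)
    t=2.7944 [x] (5,7)
    t=2.8600 [y] (5,8)
    t=3.9491 [x] (6,8) — stop
  → r_3 = 3.9491
beam 4: φ=45°, α=75°
  cosα=0.2588 sinα=0.9659 | (2,6) | tMaxX 1.6228 tMaxY 0.4452 | tΔX 3.8637 tΔY 1.0353
    t=0.4452 [y] (2,7)
    t=1.4804 [y] (2,8)
    t=1.6228 [x] (3,8)
    t=2.5157 [y] (3,9) — stop
  → r_4 = 2.5157
beam 5: φ=90°, α=120°
  cosα=-0.5000 sinα=0.8660 | (2,6) | tMaxX 1.1600 tMaxY 0.4965 | tΔX 2.0000 tΔY 1.1547
    t=0.4965 [y] (2,7)
    t=1.1600 [x] (1,7)
    t=1.6512 [y] (1,8)
    t=2.8059 [y] (1,9) — stop
  → r_5 = 2.8059

ranges = [1.8129, 3.5406, 3.9491, 2.5157, 2.8059]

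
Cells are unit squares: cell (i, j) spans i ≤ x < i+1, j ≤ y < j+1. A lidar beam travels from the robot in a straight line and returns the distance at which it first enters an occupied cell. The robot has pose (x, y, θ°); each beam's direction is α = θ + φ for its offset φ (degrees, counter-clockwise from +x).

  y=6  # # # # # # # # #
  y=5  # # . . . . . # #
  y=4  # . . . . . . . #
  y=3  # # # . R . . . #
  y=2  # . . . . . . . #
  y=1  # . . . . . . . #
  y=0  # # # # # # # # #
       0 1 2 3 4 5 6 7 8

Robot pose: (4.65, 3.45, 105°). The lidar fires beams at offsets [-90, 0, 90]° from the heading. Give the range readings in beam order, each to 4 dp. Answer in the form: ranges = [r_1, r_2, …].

beam 1: φ=-90°, α=15°
  dir = (cos 15°, sin 15°) = (0.9659, 0.2588); from cell (4,3)
  next x-line at t=0.3623, next y-line at t=2.1250; Δt_x=1.0353, Δt_y=3.8637
    x: enter (5,3) at t=0.3623
    x: enter (6,3) at t=1.3976
    y: enter (6,4) at t=2.1250
    x: enter (7,4) at t=2.4329
    x: enter (8,4) at t=3.4682 ← occupied
  → r_1 = 3.4682
beam 2: φ=0°, α=105°
  dir = (cos 105°, sin 105°) = (-0.2588, 0.9659); from cell (4,3)
  next x-line at t=2.5114, next y-line at t=0.5694; Δt_x=3.8637, Δt_y=1.0353
    y: enter (4,4) at t=0.5694
    y: enter (4,5) at t=1.6047
    x: enter (3,5) at t=2.5114
    y: enter (3,6) at t=2.6400 ← occupied
  → r_2 = 2.6400
beam 3: φ=90°, α=195°
  dir = (cos 195°, sin 195°) = (-0.9659, -0.2588); from cell (4,3)
  next x-line at t=0.6729, next y-line at t=1.7387; Δt_x=1.0353, Δt_y=3.8637
    x: enter (3,3) at t=0.6729
    x: enter (2,3) at t=1.7082 ← occupied
  → r_3 = 1.7082

ranges = [3.4682, 2.6400, 1.7082]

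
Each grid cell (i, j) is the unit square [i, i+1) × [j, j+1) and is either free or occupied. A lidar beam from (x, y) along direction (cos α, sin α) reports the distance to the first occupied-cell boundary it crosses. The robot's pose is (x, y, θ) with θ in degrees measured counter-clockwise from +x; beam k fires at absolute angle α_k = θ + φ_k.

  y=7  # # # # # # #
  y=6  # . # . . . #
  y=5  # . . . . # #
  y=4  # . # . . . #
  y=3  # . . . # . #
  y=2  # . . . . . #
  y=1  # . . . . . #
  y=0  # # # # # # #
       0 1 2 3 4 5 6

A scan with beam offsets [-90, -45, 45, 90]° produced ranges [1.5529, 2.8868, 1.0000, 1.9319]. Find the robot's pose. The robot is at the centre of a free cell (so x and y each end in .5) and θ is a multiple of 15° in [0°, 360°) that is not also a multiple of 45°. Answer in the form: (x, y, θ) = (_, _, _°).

The pose lattice has 26·16 = 416 candidates. Test each by forward raycasting.
  (4.5, 5.5, 15°): beam 2 = 0.5774 ≠ 2.8868 ✗
  (3.5, 3.5, 345°): beam 1 = 2.5882 ≠ 1.5529 ✗
  (3.5, 3.5, 75°): beam 1 = 0.5176 ≠ 1.5529 ✗
  (4.5, 5.5, 150°): beam 1 = 1.7321 ≠ 1.5529 ✗
  …
  (3.5, 2.5, 15°): r_1=1.5529, r_2=2.8868, r_3=1.0000, r_4=1.9319 — all match ✓
Only this pose fits every beam.

(x, y, θ) = (3.5, 2.5, 15°)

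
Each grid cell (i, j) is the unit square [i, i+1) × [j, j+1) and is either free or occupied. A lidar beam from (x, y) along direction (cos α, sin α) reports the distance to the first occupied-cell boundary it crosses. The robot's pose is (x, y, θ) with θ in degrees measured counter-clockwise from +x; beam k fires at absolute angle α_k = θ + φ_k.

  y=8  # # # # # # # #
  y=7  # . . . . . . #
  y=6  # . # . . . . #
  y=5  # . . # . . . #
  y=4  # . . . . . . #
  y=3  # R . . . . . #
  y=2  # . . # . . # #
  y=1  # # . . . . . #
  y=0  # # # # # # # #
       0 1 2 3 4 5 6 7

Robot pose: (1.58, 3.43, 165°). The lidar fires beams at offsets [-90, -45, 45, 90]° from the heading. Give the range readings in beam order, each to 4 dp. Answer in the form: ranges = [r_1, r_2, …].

ranges = [2.6607, 1.1600, 0.6697, 1.4804]

beam 1: φ=-90°, α=75°
  d=(0.2588,0.9659)  start (1,3)  tX=1.6228 tY=0.5901  stride 1/|dx|=3.8637 1/|dy|=1.0353
    cross y-line → (1,4), t=0.5901
    cross x-line → (2,4), t=1.6228
    cross y-line → (2,5), t=1.6254
    cross y-line → (2,6), t=2.6607 (wall)
  → r_1 = 2.6607
beam 2: φ=-45°, α=120°
  d=(-0.5000,0.8660)  start (1,3)  tX=1.1600 tY=0.6582  stride 1/|dx|=2.0000 1/|dy|=1.1547
    cross y-line → (1,4), t=0.6582
    cross x-line → (0,4), t=1.1600 (wall)
  → r_2 = 1.1600
beam 3: φ=45°, α=210°
  d=(-0.8660,-0.5000)  start (1,3)  tX=0.6697 tY=0.8600  stride 1/|dx|=1.1547 1/|dy|=2.0000
    cross x-line → (0,3), t=0.6697 (wall)
  → r_3 = 0.6697
beam 4: φ=90°, α=255°
  d=(-0.2588,-0.9659)  start (1,3)  tX=2.2409 tY=0.4452  stride 1/|dx|=3.8637 1/|dy|=1.0353
    cross y-line → (1,2), t=0.4452
    cross y-line → (1,1), t=1.4804 (wall)
  → r_4 = 1.4804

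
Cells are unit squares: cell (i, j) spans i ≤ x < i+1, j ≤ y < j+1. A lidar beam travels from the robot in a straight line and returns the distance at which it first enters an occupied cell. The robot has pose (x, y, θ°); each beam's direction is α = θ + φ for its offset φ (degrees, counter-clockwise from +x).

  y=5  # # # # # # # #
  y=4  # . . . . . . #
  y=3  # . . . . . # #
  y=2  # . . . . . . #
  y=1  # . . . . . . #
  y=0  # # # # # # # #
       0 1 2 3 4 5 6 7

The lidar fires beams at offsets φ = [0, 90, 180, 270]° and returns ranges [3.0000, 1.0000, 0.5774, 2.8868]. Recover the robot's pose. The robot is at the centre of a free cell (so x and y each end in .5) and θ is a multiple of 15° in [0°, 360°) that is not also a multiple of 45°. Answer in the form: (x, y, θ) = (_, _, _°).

The pose lattice has 23·16 = 368 candidates. Test each by forward raycasting.
  (6.5, 4.5, 165°): beam 1 = 1.9319 ≠ 3.0000 ✗
  (5.5, 2.5, 30°): beam 1 = 1.0000 ≠ 3.0000 ✗
  (5.5, 3.5, 285°): beam 1 = 2.5882 ≠ 3.0000 ✗
  …
  (1.5, 3.5, 30°): r_1=3.0000, r_2=1.0000, r_3=0.5774, r_4=2.8868 — all match ✓
Only this pose fits every beam.

(x, y, θ) = (1.5, 3.5, 30°)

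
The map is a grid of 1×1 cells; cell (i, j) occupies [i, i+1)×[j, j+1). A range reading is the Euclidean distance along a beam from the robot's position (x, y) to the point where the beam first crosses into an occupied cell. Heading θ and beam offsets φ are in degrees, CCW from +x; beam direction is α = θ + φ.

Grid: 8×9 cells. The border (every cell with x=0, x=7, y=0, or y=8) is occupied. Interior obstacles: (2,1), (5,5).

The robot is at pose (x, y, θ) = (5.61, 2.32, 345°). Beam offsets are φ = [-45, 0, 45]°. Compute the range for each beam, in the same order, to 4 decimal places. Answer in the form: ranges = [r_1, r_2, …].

beam 1: φ=-45°, α=300°
  cosα=0.5000 sinα=-0.8660 | (5,2) | tMaxX 0.7800 tMaxY 0.3695 | tΔX 2.0000 tΔY 1.1547
    t=0.3695 [y] (5,1)
    t=0.7800 [x] (6,1)
    t=1.5242 [y] (6,0) — stop
  → r_1 = 1.5242
beam 2: φ=0°, α=345°
  cosα=0.9659 sinα=-0.2588 | (5,2) | tMaxX 0.4038 tMaxY 1.2364 | tΔX 1.0353 tΔY 3.8637
    t=0.4038 [x] (6,2)
    t=1.2364 [y] (6,1)
    t=1.4390 [x] (7,1) — stop
  → r_2 = 1.4390
beam 3: φ=45°, α=30°
  cosα=0.8660 sinα=0.5000 | (5,2) | tMaxX 0.4503 tMaxY 1.3600 | tΔX 1.1547 tΔY 2.0000
    t=0.4503 [x] (6,2)
    t=1.3600 [y] (6,3)
    t=1.6050 [x] (7,3) — stop
  → r_3 = 1.6050

ranges = [1.5242, 1.4390, 1.6050]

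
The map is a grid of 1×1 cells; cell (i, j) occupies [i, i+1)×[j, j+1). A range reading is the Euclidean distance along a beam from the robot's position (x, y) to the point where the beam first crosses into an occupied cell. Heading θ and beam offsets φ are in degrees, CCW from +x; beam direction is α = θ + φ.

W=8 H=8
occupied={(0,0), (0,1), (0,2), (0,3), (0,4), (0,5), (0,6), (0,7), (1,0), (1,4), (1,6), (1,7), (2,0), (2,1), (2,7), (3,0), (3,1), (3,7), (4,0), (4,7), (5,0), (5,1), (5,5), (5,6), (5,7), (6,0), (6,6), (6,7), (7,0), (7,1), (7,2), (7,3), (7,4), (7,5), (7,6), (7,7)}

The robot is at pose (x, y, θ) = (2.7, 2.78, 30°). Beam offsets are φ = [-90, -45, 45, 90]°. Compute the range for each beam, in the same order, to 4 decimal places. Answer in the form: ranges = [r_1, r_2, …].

beam 1: φ=-90°, α=300°
  cosα=0.5000 sinα=-0.8660 | (2,2) | tMaxX 0.6000 tMaxY 0.9007 | tΔX 2.0000 tΔY 1.1547
    t=0.6000 [x] (3,2)
    t=0.9007 [y] (3,1) — stop
  → r_1 = 0.9007
beam 2: φ=-45°, α=345°
  cosα=0.9659 sinα=-0.2588 | (2,2) | tMaxX 0.3106 tMaxY 3.0137 | tΔX 1.0353 tΔY 3.8637
    t=0.3106 [x] (3,2)
    t=1.3459 [x] (4,2)
    t=2.3811 [x] (5,2)
    t=3.0137 [y] (5,1) — stop
  → r_2 = 3.0137
beam 3: φ=45°, α=75°
  cosα=0.2588 sinα=0.9659 | (2,2) | tMaxX 1.1591 tMaxY 0.2278 | tΔX 3.8637 tΔY 1.0353
    t=0.2278 [y] (2,3)
    t=1.1591 [x] (3,3)
    t=1.2630 [y] (3,4)
    t=2.2983 [y] (3,5)
    t=3.3336 [y] (3,6)
    t=4.3689 [y] (3,7) — stop
  → r_3 = 4.3689
beam 4: φ=90°, α=120°
  cosα=-0.5000 sinα=0.8660 | (2,2) | tMaxX 1.4000 tMaxY 0.2540 | tΔX 2.0000 tΔY 1.1547
    t=0.2540 [y] (2,3)
    t=1.4000 [x] (1,3)
    t=1.4087 [y] (1,4) — stop
  → r_4 = 1.4087

ranges = [0.9007, 3.0137, 4.3689, 1.4087]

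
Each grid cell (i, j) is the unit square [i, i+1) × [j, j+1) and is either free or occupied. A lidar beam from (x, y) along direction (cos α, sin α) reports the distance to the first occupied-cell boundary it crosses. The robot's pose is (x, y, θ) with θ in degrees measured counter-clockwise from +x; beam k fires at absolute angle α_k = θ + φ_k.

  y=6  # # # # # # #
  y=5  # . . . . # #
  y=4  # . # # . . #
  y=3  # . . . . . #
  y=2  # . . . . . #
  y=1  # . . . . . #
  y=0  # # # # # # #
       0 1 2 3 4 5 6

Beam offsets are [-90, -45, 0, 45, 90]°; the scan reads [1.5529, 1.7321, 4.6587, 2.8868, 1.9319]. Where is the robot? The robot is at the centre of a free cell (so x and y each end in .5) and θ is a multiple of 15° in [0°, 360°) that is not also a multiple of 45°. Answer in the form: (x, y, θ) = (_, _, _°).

(x, y, θ) = (5.5, 3.5, 195°)

Enumerate (i+0.5, j+0.5, θ) over the 22 free cells and 16 admissible headings. For each, cast all 5 beams and compare to the given ranges.
  (4.5, 4.5, 210°): beam 1 = 1.7321 ≠ 1.5529 ✗
  (4.5, 4.5, 195°): beam 2 = 0.5774 ≠ 1.7321 ✗
  (1.5, 4.5, 255°): beam 1 = 0.5176 ≠ 1.5529 ✗
  (3.5, 2.5, 300°): beam 1 = 2.8868 ≠ 1.5529 ✗
  …
  (5.5, 3.5, 195°): r_1=1.5529, r_2=1.7321, r_3=4.6587, r_4=2.8868, r_5=1.9319 — all match ✓
Unique over the lattice → pose = (5.5, 3.5, 195°).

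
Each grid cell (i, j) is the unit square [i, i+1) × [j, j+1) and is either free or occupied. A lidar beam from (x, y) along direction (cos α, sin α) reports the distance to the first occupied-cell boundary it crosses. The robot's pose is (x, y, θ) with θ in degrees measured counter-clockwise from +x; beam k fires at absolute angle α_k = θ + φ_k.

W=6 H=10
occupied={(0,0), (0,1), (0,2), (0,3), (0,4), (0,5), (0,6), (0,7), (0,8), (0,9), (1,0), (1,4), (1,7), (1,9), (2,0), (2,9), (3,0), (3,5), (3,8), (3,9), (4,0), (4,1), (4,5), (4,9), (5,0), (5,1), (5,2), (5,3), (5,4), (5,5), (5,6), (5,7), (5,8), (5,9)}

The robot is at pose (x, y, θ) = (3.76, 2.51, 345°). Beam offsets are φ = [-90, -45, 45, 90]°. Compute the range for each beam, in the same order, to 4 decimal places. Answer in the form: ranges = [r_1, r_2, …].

ranges = [1.5633, 0.5889, 1.4318, 2.5778]

beam 1: φ=-90°, α=255°
  dir = (cos 255°, sin 255°) = (-0.2588, -0.9659); from cell (3,2)
  next x-line at t=2.9364, next y-line at t=0.5280; Δt_x=3.8637, Δt_y=1.0353
    y: enter (3,1) at t=0.5280
    y: enter (3,0) at t=1.5633 ← occupied
  → r_1 = 1.5633
beam 2: φ=-45°, α=300°
  dir = (cos 300°, sin 300°) = (0.5000, -0.8660); from cell (3,2)
  next x-line at t=0.4800, next y-line at t=0.5889; Δt_x=2.0000, Δt_y=1.1547
    x: enter (4,2) at t=0.4800
    y: enter (4,1) at t=0.5889 ← occupied
  → r_2 = 0.5889
beam 3: φ=45°, α=30°
  dir = (cos 30°, sin 30°) = (0.8660, 0.5000); from cell (3,2)
  next x-line at t=0.2771, next y-line at t=0.9800; Δt_x=1.1547, Δt_y=2.0000
    x: enter (4,2) at t=0.2771
    y: enter (4,3) at t=0.9800
    x: enter (5,3) at t=1.4318 ← occupied
  → r_3 = 1.4318
beam 4: φ=90°, α=75°
  dir = (cos 75°, sin 75°) = (0.2588, 0.9659); from cell (3,2)
  next x-line at t=0.9273, next y-line at t=0.5073; Δt_x=3.8637, Δt_y=1.0353
    y: enter (3,3) at t=0.5073
    x: enter (4,3) at t=0.9273
    y: enter (4,4) at t=1.5426
    y: enter (4,5) at t=2.5778 ← occupied
  → r_4 = 2.5778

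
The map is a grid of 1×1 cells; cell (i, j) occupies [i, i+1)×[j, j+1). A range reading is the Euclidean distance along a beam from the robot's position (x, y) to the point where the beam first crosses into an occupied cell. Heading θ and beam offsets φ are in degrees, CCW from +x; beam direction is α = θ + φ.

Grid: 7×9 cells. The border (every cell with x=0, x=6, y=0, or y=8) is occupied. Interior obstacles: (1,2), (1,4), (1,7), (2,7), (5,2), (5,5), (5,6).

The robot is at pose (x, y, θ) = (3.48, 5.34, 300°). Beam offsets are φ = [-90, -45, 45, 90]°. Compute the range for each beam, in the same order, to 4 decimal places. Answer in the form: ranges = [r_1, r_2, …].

ranges = [1.7090, 4.4931, 2.6089, 1.7551]

beam 1: φ=-90°, α=210°
  direction (-0.8660, -0.5000); cell (3,5); t to first gridline: x 0.5543, y 0.6800 (then +1.1547 / +2.0000)
    (2,5) via x @ 0.5543
    (2,4) via y @ 0.6800
    (1,4) via x @ 1.7090  # hit
  → r_1 = 1.7090
beam 2: φ=-45°, α=255°
  direction (-0.2588, -0.9659); cell (3,5); t to first gridline: x 1.8546, y 0.3520 (then +3.8637 / +1.0353)
    (3,4) via y @ 0.3520
    (3,3) via y @ 1.3873
    (2,3) via x @ 1.8546
    (2,2) via y @ 2.4225
    (2,1) via y @ 3.4578
    (2,0) via y @ 4.4931  # hit
  → r_2 = 4.4931
beam 3: φ=45°, α=345°
  direction (0.9659, -0.2588); cell (3,5); t to first gridline: x 0.5383, y 1.3137 (then +1.0353 / +3.8637)
    (4,5) via x @ 0.5383
    (4,4) via y @ 1.3137
    (5,4) via x @ 1.5736
    (6,4) via x @ 2.6089  # hit
  → r_3 = 2.6089
beam 4: φ=90°, α=30°
  direction (0.8660, 0.5000); cell (3,5); t to first gridline: x 0.6004, y 1.3200 (then +1.1547 / +2.0000)
    (4,5) via x @ 0.6004
    (4,6) via y @ 1.3200
    (5,6) via x @ 1.7551  # hit
  → r_4 = 1.7551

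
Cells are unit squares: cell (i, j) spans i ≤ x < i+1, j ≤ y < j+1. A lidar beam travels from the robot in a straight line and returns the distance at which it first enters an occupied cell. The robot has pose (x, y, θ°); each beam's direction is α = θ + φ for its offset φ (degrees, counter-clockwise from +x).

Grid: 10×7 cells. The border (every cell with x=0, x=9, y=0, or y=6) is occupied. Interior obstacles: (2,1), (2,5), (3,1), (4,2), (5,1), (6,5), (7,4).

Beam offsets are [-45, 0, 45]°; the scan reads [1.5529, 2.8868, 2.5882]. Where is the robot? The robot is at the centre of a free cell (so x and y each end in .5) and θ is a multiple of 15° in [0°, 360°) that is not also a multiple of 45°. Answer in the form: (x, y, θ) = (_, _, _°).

(x, y, θ) = (6.5, 2.5, 330°)

Candidates: 33 free-cell centres × 16 headings = 528 poses. Raycast each; keep the one whose scan matches to 4 dp.
  (7.5, 1.5, 120°): beam 1 = 4.6587 ≠ 1.5529 ✗
  (2.5, 2.5, 150°): beam 1 = 3.6235 ≠ 1.5529 ✗
  (7.5, 3.5, 210°): beam 1 = 6.7293 ≠ 1.5529 ✗
  (6.5, 3.5, 150°): beam 2 = 4.0415 ≠ 2.8868 ✗
  (1.5, 1.5, 165°): beam 1 = 1.0000 ≠ 1.5529 ✗
  …
  (6.5, 2.5, 330°): r_1=1.5529, r_2=2.8868, r_3=2.5882 — all match ✓
Unique over the lattice → pose = (6.5, 2.5, 330°).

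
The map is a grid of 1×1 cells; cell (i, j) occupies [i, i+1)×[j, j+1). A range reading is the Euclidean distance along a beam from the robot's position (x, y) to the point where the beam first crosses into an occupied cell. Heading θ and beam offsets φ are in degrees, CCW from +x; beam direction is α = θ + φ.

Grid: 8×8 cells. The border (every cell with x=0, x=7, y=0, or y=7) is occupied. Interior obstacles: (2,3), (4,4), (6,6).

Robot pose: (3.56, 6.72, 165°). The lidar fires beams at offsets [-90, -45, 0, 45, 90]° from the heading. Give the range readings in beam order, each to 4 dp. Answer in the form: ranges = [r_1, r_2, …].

ranges = [0.2899, 0.3233, 1.0818, 2.9560, 2.8160]

beam 1: φ=-90°, α=75°
  d=(0.2588,0.9659)  start (3,6)  tX=1.7000 tY=0.2899  stride 1/|dx|=3.8637 1/|dy|=1.0353
    cross y-line → (3,7), t=0.2899 (wall)
  → r_1 = 0.2899
beam 2: φ=-45°, α=120°
  d=(-0.5000,0.8660)  start (3,6)  tX=1.1200 tY=0.3233  stride 1/|dx|=2.0000 1/|dy|=1.1547
    cross y-line → (3,7), t=0.3233 (wall)
  → r_2 = 0.3233
beam 3: φ=0°, α=165°
  d=(-0.9659,0.2588)  start (3,6)  tX=0.5798 tY=1.0818  stride 1/|dx|=1.0353 1/|dy|=3.8637
    cross x-line → (2,6), t=0.5798
    cross y-line → (2,7), t=1.0818 (wall)
  → r_3 = 1.0818
beam 4: φ=45°, α=210°
  d=(-0.8660,-0.5000)  start (3,6)  tX=0.6466 tY=1.4400  stride 1/|dx|=1.1547 1/|dy|=2.0000
    cross x-line → (2,6), t=0.6466
    cross y-line → (2,5), t=1.4400
    cross x-line → (1,5), t=1.8013
    cross x-line → (0,5), t=2.9560 (wall)
  → r_4 = 2.9560
beam 5: φ=90°, α=255°
  d=(-0.2588,-0.9659)  start (3,6)  tX=2.1637 tY=0.7454  stride 1/|dx|=3.8637 1/|dy|=1.0353
    cross y-line → (3,5), t=0.7454
    cross y-line → (3,4), t=1.7807
    cross x-line → (2,4), t=2.1637
    cross y-line → (2,3), t=2.8160 (wall)
  → r_5 = 2.8160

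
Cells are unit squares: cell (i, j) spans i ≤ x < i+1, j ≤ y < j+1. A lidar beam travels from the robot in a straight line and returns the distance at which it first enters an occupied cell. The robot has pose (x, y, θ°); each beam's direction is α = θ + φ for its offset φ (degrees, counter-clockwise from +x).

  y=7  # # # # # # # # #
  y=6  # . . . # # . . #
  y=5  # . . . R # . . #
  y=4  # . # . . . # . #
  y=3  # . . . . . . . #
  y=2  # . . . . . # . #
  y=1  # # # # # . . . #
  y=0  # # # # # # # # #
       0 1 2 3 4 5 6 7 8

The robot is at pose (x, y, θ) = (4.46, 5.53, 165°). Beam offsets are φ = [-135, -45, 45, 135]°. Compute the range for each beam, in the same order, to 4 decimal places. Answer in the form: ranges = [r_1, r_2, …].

beam 1: φ=-135°, α=30°
  direction (0.8660, 0.5000); cell (4,5); t to first gridline: x 0.6235, y 0.9400 (then +1.1547 / +2.0000)
    (5,5) via x @ 0.6235  # hit
  → r_1 = 0.6235
beam 2: φ=-45°, α=120°
  direction (-0.5000, 0.8660); cell (4,5); t to first gridline: x 0.9200, y 0.5427 (then +2.0000 / +1.1547)
    (4,6) via y @ 0.5427  # hit
  → r_2 = 0.5427
beam 3: φ=45°, α=210°
  direction (-0.8660, -0.5000); cell (4,5); t to first gridline: x 0.5312, y 1.0600 (then +1.1547 / +2.0000)
    (3,5) via x @ 0.5312
    (3,4) via y @ 1.0600
    (2,4) via x @ 1.6859  # hit
  → r_3 = 1.6859
beam 4: φ=135°, α=300°
  direction (0.5000, -0.8660); cell (4,5); t to first gridline: x 1.0800, y 0.6120 (then +2.0000 / +1.1547)
    (4,4) via y @ 0.6120
    (5,4) via x @ 1.0800
    (5,3) via y @ 1.7667
    (5,2) via y @ 2.9214
    (6,2) via x @ 3.0800  # hit
  → r_4 = 3.0800

ranges = [0.6235, 0.5427, 1.6859, 3.0800]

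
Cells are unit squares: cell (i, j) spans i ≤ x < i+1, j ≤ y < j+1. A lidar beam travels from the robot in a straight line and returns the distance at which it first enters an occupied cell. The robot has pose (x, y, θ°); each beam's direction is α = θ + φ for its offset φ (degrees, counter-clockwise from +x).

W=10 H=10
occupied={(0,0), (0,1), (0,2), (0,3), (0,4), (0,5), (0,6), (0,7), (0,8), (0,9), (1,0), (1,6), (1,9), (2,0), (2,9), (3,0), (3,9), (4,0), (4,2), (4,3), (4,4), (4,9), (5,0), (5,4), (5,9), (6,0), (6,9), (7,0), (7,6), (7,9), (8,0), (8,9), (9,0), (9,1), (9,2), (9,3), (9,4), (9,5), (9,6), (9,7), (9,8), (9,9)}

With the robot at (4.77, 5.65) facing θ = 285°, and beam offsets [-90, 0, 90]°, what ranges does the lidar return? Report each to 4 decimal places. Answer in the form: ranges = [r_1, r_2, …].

ranges = [3.9030, 0.6729, 2.3087]

beam 1: φ=-90°, α=195°
  cosα=-0.9659 sinα=-0.2588 | (4,5) | tMaxX 0.7972 tMaxY 2.5114 | tΔX 1.0353 tΔY 3.8637
    t=0.7972 [x] (3,5)
    t=1.8324 [x] (2,5)
    t=2.5114 [y] (2,4)
    t=2.8677 [x] (1,4)
    t=3.9030 [x] (0,4) — stop
  → r_1 = 3.9030
beam 2: φ=0°, α=285°
  cosα=0.2588 sinα=-0.9659 | (4,5) | tMaxX 0.8887 tMaxY 0.6729 | tΔX 3.8637 tΔY 1.0353
    t=0.6729 [y] (4,4) — stop
  → r_2 = 0.6729
beam 3: φ=90°, α=15°
  cosα=0.9659 sinα=0.2588 | (4,5) | tMaxX 0.2381 tMaxY 1.3523 | tΔX 1.0353 tΔY 3.8637
    t=0.2381 [x] (5,5)
    t=1.2734 [x] (6,5)
    t=1.3523 [y] (6,6)
    t=2.3087 [x] (7,6) — stop
  → r_3 = 2.3087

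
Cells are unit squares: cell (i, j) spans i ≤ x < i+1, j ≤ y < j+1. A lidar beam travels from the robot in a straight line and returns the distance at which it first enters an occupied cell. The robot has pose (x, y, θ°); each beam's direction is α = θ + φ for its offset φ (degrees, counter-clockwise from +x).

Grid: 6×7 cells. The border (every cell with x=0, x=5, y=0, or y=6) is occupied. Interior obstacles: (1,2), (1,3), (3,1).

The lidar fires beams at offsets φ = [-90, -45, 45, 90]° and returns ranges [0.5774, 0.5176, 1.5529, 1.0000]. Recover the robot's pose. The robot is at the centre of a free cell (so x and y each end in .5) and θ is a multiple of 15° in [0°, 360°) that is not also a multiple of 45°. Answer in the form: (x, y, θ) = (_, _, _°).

(x, y, θ) = (2.5, 2.5, 240°)

Candidates: 17 free-cell centres × 16 headings = 272 poses. Raycast each; keep the one whose scan matches to 4 dp.
  (2.5, 3.5, 285°): beam 1 = 0.5176 ≠ 0.5774 ✗
  (2.5, 5.5, 120°): beam 1 = 1.0000 ≠ 0.5774 ✗
  (4.5, 2.5, 240°): beam 1 = 2.8868 ≠ 0.5774 ✗
  (4.5, 5.5, 285°): beam 1 = 3.6235 ≠ 0.5774 ✗
  (1.5, 4.5, 15°): beam 1 = 0.5176 ≠ 0.5774 ✗
  …
  (2.5, 2.5, 240°): r_1=0.5774, r_2=0.5176, r_3=1.5529, r_4=1.0000 — all match ✓
Only this pose fits every beam.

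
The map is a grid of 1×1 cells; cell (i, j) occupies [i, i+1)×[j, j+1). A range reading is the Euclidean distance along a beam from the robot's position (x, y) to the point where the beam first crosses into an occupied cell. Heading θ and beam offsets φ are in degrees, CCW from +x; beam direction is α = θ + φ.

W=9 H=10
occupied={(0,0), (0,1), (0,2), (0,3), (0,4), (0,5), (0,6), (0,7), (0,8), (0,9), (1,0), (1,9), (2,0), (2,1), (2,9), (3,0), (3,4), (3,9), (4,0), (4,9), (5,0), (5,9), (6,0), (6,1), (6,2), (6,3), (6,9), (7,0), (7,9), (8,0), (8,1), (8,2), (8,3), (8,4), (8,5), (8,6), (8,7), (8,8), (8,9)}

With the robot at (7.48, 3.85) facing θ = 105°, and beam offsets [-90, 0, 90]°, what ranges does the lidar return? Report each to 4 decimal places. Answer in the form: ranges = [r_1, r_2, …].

beam 1: φ=-90°, α=15°
  cosα=0.9659 sinα=0.2588 | (7,3) | tMaxX 0.5383 tMaxY 0.5796 | tΔX 1.0353 tΔY 3.8637
    t=0.5383 [x] (8,3) — stop
  → r_1 = 0.5383
beam 2: φ=0°, α=105°
  cosα=-0.2588 sinα=0.9659 | (7,3) | tMaxX 1.8546 tMaxY 0.1553 | tΔX 3.8637 tΔY 1.0353
    t=0.1553 [y] (7,4)
    t=1.1906 [y] (7,5)
    t=1.8546 [x] (6,5)
    t=2.2258 [y] (6,6)
    t=3.2611 [y] (6,7)
    t=4.2964 [y] (6,8)
    t=5.3317 [y] (6,9) — stop
  → r_2 = 5.3317
beam 3: φ=90°, α=195°
  cosα=-0.9659 sinα=-0.2588 | (7,3) | tMaxX 0.4969 tMaxY 3.2841 | tΔX 1.0353 tΔY 3.8637
    t=0.4969 [x] (6,3) — stop
  → r_3 = 0.4969

ranges = [0.5383, 5.3317, 0.4969]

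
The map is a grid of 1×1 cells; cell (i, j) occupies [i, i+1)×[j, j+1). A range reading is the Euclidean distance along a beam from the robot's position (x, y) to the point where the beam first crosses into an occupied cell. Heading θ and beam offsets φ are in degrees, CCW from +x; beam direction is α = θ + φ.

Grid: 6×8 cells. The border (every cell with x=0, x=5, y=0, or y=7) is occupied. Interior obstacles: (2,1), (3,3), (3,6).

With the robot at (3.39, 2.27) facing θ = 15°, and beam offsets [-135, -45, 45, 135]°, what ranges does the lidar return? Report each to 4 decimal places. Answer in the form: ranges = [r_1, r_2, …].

ranges = [0.7800, 1.8591, 0.8429, 2.7597]

beam 1: φ=-135°, α=240°
  direction (-0.5000, -0.8660); cell (3,2); t to first gridline: x 0.7800, y 0.3118 (then +2.0000 / +1.1547)
    (3,1) via y @ 0.3118
    (2,1) via x @ 0.7800  # hit
  → r_1 = 0.7800
beam 2: φ=-45°, α=330°
  direction (0.8660, -0.5000); cell (3,2); t to first gridline: x 0.7044, y 0.5400 (then +1.1547 / +2.0000)
    (3,1) via y @ 0.5400
    (4,1) via x @ 0.7044
    (5,1) via x @ 1.8591  # hit
  → r_2 = 1.8591
beam 3: φ=45°, α=60°
  direction (0.5000, 0.8660); cell (3,2); t to first gridline: x 1.2200, y 0.8429 (then +2.0000 / +1.1547)
    (3,3) via y @ 0.8429  # hit
  → r_3 = 0.8429
beam 4: φ=135°, α=150°
  direction (-0.8660, 0.5000); cell (3,2); t to first gridline: x 0.4503, y 1.4600 (then +1.1547 / +2.0000)
    (2,2) via x @ 0.4503
    (2,3) via y @ 1.4600
    (1,3) via x @ 1.6050
    (0,3) via x @ 2.7597  # hit
  → r_4 = 2.7597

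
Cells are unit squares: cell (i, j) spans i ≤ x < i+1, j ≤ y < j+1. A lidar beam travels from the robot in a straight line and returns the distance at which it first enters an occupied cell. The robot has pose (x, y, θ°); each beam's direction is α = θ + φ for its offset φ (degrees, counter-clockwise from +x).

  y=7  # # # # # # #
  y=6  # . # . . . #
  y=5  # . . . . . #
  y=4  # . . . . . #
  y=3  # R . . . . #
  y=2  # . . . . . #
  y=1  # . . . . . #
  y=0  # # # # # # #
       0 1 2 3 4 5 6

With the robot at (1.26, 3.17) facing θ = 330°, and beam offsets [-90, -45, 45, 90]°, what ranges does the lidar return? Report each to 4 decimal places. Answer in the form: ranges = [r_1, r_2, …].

beam 1: φ=-90°, α=240°
  dir = (cos 240°, sin 240°) = (-0.5000, -0.8660); from cell (1,3)
  next x-line at t=0.5200, next y-line at t=0.1963; Δt_x=2.0000, Δt_y=1.1547
    y: enter (1,2) at t=0.1963
    x: enter (0,2) at t=0.5200 ← occupied
  → r_1 = 0.5200
beam 2: φ=-45°, α=285°
  dir = (cos 285°, sin 285°) = (0.2588, -0.9659); from cell (1,3)
  next x-line at t=2.8591, next y-line at t=0.1760; Δt_x=3.8637, Δt_y=1.0353
    y: enter (1,2) at t=0.1760
    y: enter (1,1) at t=1.2113
    y: enter (1,0) at t=2.2465 ← occupied
  → r_2 = 2.2465
beam 3: φ=45°, α=15°
  dir = (cos 15°, sin 15°) = (0.9659, 0.2588); from cell (1,3)
  next x-line at t=0.7661, next y-line at t=3.2069; Δt_x=1.0353, Δt_y=3.8637
    x: enter (2,3) at t=0.7661
    x: enter (3,3) at t=1.8014
    x: enter (4,3) at t=2.8367
    y: enter (4,4) at t=3.2069
    x: enter (5,4) at t=3.8719
    x: enter (6,4) at t=4.9072 ← occupied
  → r_3 = 4.9072
beam 4: φ=90°, α=60°
  dir = (cos 60°, sin 60°) = (0.5000, 0.8660); from cell (1,3)
  next x-line at t=1.4800, next y-line at t=0.9584; Δt_x=2.0000, Δt_y=1.1547
    y: enter (1,4) at t=0.9584
    x: enter (2,4) at t=1.4800
    y: enter (2,5) at t=2.1131
    y: enter (2,6) at t=3.2678 ← occupied
  → r_4 = 3.2678

ranges = [0.5200, 2.2465, 4.9072, 3.2678]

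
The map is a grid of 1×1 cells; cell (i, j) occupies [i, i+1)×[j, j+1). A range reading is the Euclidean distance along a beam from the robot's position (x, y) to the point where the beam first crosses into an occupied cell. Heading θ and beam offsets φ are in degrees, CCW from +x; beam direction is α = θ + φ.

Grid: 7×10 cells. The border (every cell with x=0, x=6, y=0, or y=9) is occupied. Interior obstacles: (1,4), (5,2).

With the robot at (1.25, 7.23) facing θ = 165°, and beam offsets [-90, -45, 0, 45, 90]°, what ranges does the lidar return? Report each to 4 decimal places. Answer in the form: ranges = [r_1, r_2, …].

ranges = [1.8324, 0.5000, 0.2588, 0.2887, 0.9659]

beam 1: φ=-90°, α=75°
  d=(0.2588,0.9659)  start (1,7)  tX=2.8978 tY=0.7972  stride 1/|dx|=3.8637 1/|dy|=1.0353
    cross y-line → (1,8), t=0.7972
    cross y-line → (1,9), t=1.8324 (wall)
  → r_1 = 1.8324
beam 2: φ=-45°, α=120°
  d=(-0.5000,0.8660)  start (1,7)  tX=0.5000 tY=0.8891  stride 1/|dx|=2.0000 1/|dy|=1.1547
    cross x-line → (0,7), t=0.5000 (wall)
  → r_2 = 0.5000
beam 3: φ=0°, α=165°
  d=(-0.9659,0.2588)  start (1,7)  tX=0.2588 tY=2.9751  stride 1/|dx|=1.0353 1/|dy|=3.8637
    cross x-line → (0,7), t=0.2588 (wall)
  → r_3 = 0.2588
beam 4: φ=45°, α=210°
  d=(-0.8660,-0.5000)  start (1,7)  tX=0.2887 tY=0.4600  stride 1/|dx|=1.1547 1/|dy|=2.0000
    cross x-line → (0,7), t=0.2887 (wall)
  → r_4 = 0.2887
beam 5: φ=90°, α=255°
  d=(-0.2588,-0.9659)  start (1,7)  tX=0.9659 tY=0.2381  stride 1/|dx|=3.8637 1/|dy|=1.0353
    cross y-line → (1,6), t=0.2381
    cross x-line → (0,6), t=0.9659 (wall)
  → r_5 = 0.9659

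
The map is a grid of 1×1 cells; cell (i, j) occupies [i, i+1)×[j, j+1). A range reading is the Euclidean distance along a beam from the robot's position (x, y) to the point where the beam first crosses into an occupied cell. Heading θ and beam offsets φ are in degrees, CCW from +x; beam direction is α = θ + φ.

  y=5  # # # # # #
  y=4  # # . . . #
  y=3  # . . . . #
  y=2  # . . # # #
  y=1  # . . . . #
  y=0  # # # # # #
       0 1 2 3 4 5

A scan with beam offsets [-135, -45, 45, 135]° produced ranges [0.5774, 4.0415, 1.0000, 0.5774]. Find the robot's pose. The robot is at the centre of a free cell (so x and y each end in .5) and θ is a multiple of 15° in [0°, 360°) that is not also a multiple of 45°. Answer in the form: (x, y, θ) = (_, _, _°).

Enumerate (i+0.5, j+0.5, θ) over the 13 free cells and 16 admissible headings. For each, cast all 4 beams and compare to the given ranges.
  (4.5, 1.5, 105°): beam 2 = 0.5774 ≠ 4.0415 ✗
  (4.5, 3.5, 255°): beam 1 = 1.7321 ≠ 0.5774 ✗
  (3.5, 1.5, 60°): beam 1 = 0.5176 ≠ 0.5774 ✗
  (3.5, 3.5, 30°): beam 1 = 0.5176 ≠ 0.5774 ✗
  …
  (4.5, 4.5, 255°): r_1=0.5774, r_2=4.0415, r_3=1.0000, r_4=0.5774 — all match ✓
Only this pose fits every beam.

(x, y, θ) = (4.5, 4.5, 255°)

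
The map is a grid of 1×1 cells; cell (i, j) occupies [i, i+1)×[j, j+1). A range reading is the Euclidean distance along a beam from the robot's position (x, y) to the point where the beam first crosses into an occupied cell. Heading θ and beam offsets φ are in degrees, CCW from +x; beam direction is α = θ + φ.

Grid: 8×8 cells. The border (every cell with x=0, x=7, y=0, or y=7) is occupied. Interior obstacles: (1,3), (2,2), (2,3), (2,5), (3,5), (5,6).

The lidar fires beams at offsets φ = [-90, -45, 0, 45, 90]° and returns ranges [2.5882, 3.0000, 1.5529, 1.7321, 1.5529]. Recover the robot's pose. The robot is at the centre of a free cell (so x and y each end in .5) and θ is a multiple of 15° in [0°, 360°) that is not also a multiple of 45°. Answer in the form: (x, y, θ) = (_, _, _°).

Candidates: 30 free-cell centres × 16 headings = 480 poses. Raycast each; keep the one whose scan matches to 4 dp.
  (2.5, 6.5, 105°): beam 1 = 1.9319 ≠ 2.5882 ✗
  (5.5, 5.5, 195°): beam 1 = 0.5176 ≠ 2.5882 ✗
  (1.5, 1.5, 60°): beam 1 = 1.0000 ≠ 2.5882 ✗
  (1.5, 2.5, 330°): beam 1 = 1.0000 ≠ 2.5882 ✗
  …
  (5.5, 2.5, 255°): r_1=2.5882, r_2=3.0000, r_3=1.5529, r_4=1.7321, r_5=1.5529 — all match ✓
No second candidate reproduces the full scan.

(x, y, θ) = (5.5, 2.5, 255°)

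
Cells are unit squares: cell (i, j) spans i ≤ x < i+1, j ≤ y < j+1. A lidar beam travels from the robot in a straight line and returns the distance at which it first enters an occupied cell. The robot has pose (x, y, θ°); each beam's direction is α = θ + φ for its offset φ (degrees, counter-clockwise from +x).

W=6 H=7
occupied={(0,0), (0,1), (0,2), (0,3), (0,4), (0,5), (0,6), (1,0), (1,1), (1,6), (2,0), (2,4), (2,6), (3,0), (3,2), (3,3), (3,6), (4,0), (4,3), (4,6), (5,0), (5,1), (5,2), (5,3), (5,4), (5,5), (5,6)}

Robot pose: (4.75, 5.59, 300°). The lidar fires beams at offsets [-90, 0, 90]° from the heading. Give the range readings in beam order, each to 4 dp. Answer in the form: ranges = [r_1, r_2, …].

ranges = [2.0207, 0.5000, 0.2887]

beam 1: φ=-90°, α=210°
  direction (-0.8660, -0.5000); cell (4,5); t to first gridline: x 0.8660, y 1.1800 (then +1.1547 / +2.0000)
    (3,5) via x @ 0.8660
    (3,4) via y @ 1.1800
    (2,4) via x @ 2.0207  # hit
  → r_1 = 2.0207
beam 2: φ=0°, α=300°
  direction (0.5000, -0.8660); cell (4,5); t to first gridline: x 0.5000, y 0.6813 (then +2.0000 / +1.1547)
    (5,5) via x @ 0.5000  # hit
  → r_2 = 0.5000
beam 3: φ=90°, α=30°
  direction (0.8660, 0.5000); cell (4,5); t to first gridline: x 0.2887, y 0.8200 (then +1.1547 / +2.0000)
    (5,5) via x @ 0.2887  # hit
  → r_3 = 0.2887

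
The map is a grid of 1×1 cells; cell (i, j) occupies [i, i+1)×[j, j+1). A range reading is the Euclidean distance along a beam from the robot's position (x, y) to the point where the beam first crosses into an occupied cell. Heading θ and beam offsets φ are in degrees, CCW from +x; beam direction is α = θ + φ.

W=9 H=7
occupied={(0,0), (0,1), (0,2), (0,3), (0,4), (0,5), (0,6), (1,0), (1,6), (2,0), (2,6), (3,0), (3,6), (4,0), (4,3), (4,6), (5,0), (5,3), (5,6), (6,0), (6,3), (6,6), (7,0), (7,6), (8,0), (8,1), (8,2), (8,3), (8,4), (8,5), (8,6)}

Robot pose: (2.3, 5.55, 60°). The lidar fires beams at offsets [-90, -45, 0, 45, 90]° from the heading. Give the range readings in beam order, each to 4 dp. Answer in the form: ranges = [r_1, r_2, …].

beam 1: φ=-90°, α=330°
  cosα=0.8660 sinα=-0.5000 | (2,5) | tMaxX 0.8083 tMaxY 1.1000 | tΔX 1.1547 tΔY 2.0000
    t=0.8083 [x] (3,5)
    t=1.1000 [y] (3,4)
    t=1.9630 [x] (4,4)
    t=3.1000 [y] (4,3) — stop
  → r_1 = 3.1000
beam 2: φ=-45°, α=15°
  cosα=0.9659 sinα=0.2588 | (2,5) | tMaxX 0.7247 tMaxY 1.7387 | tΔX 1.0353 tΔY 3.8637
    t=0.7247 [x] (3,5)
    t=1.7387 [y] (3,6) — stop
  → r_2 = 1.7387
beam 3: φ=0°, α=60°
  cosα=0.5000 sinα=0.8660 | (2,5) | tMaxX 1.4000 tMaxY 0.5196 | tΔX 2.0000 tΔY 1.1547
    t=0.5196 [y] (2,6) — stop
  → r_3 = 0.5196
beam 4: φ=45°, α=105°
  cosα=-0.2588 sinα=0.9659 | (2,5) | tMaxX 1.1591 tMaxY 0.4659 | tΔX 3.8637 tΔY 1.0353
    t=0.4659 [y] (2,6) — stop
  → r_4 = 0.4659
beam 5: φ=90°, α=150°
  cosα=-0.8660 sinα=0.5000 | (2,5) | tMaxX 0.3464 tMaxY 0.9000 | tΔX 1.1547 tΔY 2.0000
    t=0.3464 [x] (1,5)
    t=0.9000 [y] (1,6) — stop
  → r_5 = 0.9000

ranges = [3.1000, 1.7387, 0.5196, 0.4659, 0.9000]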